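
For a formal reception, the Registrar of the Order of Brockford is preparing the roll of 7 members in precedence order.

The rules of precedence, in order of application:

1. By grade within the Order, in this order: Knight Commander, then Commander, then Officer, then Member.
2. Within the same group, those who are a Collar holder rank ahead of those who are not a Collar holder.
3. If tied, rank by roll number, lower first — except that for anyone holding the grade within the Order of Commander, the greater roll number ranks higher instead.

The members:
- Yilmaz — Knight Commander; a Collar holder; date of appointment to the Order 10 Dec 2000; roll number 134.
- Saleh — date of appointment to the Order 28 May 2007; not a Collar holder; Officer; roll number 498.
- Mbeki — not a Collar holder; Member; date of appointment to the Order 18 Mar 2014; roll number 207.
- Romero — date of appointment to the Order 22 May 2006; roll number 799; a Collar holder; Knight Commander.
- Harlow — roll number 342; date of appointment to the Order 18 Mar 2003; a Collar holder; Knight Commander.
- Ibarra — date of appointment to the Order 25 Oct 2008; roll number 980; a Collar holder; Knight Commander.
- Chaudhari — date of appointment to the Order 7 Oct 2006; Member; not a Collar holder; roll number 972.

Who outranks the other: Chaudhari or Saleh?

By grade within the Order: Yilmaz, Harlow, Romero and Ibarra (Knight Commander); then Saleh (Officer); then Mbeki and Chaudhari (Member).
Yilmaz, Harlow, Romero and Ibarra are each a Collar holder, so the next rule applies.
Among Yilmaz, Harlow, Romero and Ibarra, by roll number (lower first): Yilmaz (134) before Harlow (342) before Romero (799) before Ibarra (980).
Mbeki and Chaudhari are each not a Collar holder, so the next rule applies.
Among Mbeki and Chaudhari, by roll number (lower first): Mbeki (207) before Chaudhari (972).
So Saleh takes precedence.

Saleh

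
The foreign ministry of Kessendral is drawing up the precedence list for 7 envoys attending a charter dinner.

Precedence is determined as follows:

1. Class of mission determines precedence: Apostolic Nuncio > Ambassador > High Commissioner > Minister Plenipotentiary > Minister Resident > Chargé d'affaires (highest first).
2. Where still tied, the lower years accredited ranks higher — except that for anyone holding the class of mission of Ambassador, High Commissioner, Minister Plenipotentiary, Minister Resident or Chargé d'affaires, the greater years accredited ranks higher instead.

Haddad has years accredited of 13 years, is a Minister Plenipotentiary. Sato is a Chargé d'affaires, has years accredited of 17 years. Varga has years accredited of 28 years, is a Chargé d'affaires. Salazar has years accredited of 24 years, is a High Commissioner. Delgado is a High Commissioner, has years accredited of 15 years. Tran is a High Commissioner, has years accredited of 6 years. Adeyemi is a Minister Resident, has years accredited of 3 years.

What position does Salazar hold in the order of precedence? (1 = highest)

By class of mission: Salazar, Delgado and Tran (High Commissioner); then Haddad (Minister Plenipotentiary); then Adeyemi (Minister Resident); then Varga and Sato (Chargé d'affaires).
Among Salazar, Delgado and Tran, by years accredited (higher first) (reversed rule for this group): Salazar (24 years) before Delgado (15 years) before Tran (6 years).
Among Varga and Sato, by years accredited (higher first) (reversed rule for this group): Varga (28 years) before Sato (17 years).
Order: Salazar, Delgado, Tran, Haddad, Adeyemi, Varga, Sato. So position 1.

1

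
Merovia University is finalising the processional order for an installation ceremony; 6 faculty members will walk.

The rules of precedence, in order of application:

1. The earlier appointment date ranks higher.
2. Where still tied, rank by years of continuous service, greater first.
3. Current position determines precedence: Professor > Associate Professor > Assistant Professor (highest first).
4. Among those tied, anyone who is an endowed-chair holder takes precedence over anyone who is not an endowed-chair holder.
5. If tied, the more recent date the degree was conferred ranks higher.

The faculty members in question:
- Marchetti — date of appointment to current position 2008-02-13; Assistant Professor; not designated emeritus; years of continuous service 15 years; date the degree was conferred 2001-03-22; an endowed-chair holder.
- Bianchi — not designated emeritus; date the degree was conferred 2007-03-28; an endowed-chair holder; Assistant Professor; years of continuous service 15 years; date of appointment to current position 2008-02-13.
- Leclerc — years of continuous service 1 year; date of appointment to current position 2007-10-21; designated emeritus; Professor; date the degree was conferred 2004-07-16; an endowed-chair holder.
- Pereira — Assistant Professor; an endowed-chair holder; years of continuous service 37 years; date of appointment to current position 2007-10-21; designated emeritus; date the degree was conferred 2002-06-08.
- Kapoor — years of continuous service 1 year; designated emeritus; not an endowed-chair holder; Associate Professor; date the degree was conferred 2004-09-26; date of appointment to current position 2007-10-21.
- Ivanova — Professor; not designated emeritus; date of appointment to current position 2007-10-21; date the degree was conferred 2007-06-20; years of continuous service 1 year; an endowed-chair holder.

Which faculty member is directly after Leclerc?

Kapoor

By date of appointment to current position (earlier first): Pereira, Ivanova, Leclerc and Kapoor (each 2007-10-21); then Bianchi and Marchetti (both 2008-02-13).
Among Pereira, Ivanova, Leclerc and Kapoor, by years of continuous service (higher first): Pereira (37 years) before Ivanova, Leclerc and Kapoor (1 year).
Among Ivanova, Leclerc and Kapoor, by current position: Ivanova and Leclerc (Professor) before Kapoor (Associate Professor).
Ivanova and Leclerc are each an endowed-chair holder, so the next rule applies.
Among Ivanova and Leclerc, by date the degree was conferred (later first): Ivanova (2007-06-20) before Leclerc (2004-07-16).
Bianchi and Marchetti both have years of continuous service 15 years, so the next rule applies.
Bianchi and Marchetti are each Assistant Professor, so the next rule applies.
Bianchi and Marchetti are each an endowed-chair holder, so the next rule applies.
Among Bianchi and Marchetti, by date the degree was conferred (later first): Bianchi (2007-03-28) before Marchetti (2001-03-22).
Order: Pereira, Ivanova, Leclerc, Kapoor, Bianchi, Marchetti.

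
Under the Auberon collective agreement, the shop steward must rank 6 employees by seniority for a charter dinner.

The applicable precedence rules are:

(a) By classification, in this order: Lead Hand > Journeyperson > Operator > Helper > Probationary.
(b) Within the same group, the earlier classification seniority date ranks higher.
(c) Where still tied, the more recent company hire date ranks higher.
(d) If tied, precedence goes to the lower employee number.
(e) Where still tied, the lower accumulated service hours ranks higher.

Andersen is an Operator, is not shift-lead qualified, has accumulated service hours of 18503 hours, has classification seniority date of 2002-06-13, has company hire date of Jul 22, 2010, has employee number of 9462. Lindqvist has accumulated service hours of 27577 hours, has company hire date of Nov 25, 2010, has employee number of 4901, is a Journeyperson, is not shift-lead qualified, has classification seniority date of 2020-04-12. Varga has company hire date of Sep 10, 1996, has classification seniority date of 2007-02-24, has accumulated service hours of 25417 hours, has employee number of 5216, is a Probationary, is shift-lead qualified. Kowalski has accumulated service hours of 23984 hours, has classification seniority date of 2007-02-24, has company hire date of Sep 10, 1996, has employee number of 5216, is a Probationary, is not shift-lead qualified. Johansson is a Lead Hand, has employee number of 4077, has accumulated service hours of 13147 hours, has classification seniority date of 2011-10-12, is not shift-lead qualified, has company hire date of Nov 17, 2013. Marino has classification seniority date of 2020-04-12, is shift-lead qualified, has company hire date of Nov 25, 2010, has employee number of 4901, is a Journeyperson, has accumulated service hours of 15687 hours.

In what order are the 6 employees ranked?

Johansson, Marino, Lindqvist, Andersen, Kowalski, Varga

By classification: Johansson (Lead Hand); then Marino and Lindqvist (Journeyperson); then Andersen (Operator); then Kowalski and Varga (Probationary).
Marino and Lindqvist both have classification seniority date 2020-04-12, so the next rule applies.
Marino and Lindqvist both have company hire date Nov 25, 2010, so the next rule applies.
Marino and Lindqvist both have employee number 4901, so the next rule applies.
Among Marino and Lindqvist, by accumulated service hours (lower first): Marino (15687 hours) before Lindqvist (27577 hours).
Kowalski and Varga both have classification seniority date 2007-02-24, so the next rule applies.
Kowalski and Varga both have company hire date Sep 10, 1996, so the next rule applies.
Kowalski and Varga both have employee number 5216, so the next rule applies.
Among Kowalski and Varga, by accumulated service hours (lower first): Kowalski (23984 hours) before Varga (25417 hours).
Full order: Johansson, Marino, Lindqvist, Andersen, Kowalski, Varga.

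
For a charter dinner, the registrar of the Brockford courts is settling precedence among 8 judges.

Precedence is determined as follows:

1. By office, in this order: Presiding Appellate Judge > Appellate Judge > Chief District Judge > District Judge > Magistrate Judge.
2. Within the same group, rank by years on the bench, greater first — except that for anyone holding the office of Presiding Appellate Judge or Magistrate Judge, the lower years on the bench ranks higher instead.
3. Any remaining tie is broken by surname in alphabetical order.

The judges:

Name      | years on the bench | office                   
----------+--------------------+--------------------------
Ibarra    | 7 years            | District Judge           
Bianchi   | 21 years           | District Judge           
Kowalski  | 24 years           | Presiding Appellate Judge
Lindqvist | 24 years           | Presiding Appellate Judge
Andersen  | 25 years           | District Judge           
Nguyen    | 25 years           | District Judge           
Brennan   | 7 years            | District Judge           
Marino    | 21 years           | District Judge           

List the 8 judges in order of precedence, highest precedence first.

Kowalski, Lindqvist, Andersen, Nguyen, Bianchi, Marino, Brennan, Ibarra

By office: Kowalski and Lindqvist (Presiding Appellate Judge); then Andersen, Nguyen, Bianchi, Marino, Brennan and Ibarra (District Judge).
Kowalski and Lindqvist both have years on the bench 24 years, so the next rule applies.
Among Kowalski and Lindqvist, alphabetically by surname: Kowalski before Lindqvist.
Among Andersen, Nguyen, Bianchi, Marino, Brennan and Ibarra, by years on the bench (higher first): Andersen and Nguyen (25 years) before Bianchi and Marino (21 years) before Brennan and Ibarra (7 years).
Among Andersen and Nguyen, alphabetically by surname: Andersen before Nguyen.
Among Bianchi and Marino, alphabetically by surname: Bianchi before Marino.
Among Brennan and Ibarra, alphabetically by surname: Brennan before Ibarra.
Full order: Kowalski, Lindqvist, Andersen, Nguyen, Bianchi, Marino, Brennan, Ibarra.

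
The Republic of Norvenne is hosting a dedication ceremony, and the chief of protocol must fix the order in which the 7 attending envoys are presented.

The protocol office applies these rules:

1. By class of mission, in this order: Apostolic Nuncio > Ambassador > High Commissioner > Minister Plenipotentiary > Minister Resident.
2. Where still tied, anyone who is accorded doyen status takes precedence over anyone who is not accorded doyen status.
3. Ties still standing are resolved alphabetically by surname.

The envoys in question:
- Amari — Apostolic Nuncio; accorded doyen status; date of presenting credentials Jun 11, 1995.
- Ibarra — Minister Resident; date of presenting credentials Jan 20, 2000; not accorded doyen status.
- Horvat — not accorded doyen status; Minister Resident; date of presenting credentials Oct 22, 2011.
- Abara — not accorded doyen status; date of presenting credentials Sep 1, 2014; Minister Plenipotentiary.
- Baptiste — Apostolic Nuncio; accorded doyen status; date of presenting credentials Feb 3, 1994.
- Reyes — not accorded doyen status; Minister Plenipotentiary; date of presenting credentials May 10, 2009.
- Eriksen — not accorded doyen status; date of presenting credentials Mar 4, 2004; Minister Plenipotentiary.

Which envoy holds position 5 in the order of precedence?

By class of mission: Amari and Baptiste (Apostolic Nuncio); then Abara, Eriksen and Reyes (Minister Plenipotentiary); then Horvat and Ibarra (Minister Resident).
Amari and Baptiste are each accorded doyen status, so the next rule applies.
Among Amari and Baptiste, alphabetically by surname: Amari before Baptiste.
Abara, Eriksen and Reyes are each not accorded doyen status, so the next rule applies.
Among Abara, Eriksen and Reyes, alphabetically by surname: Abara before Eriksen before Reyes.
Horvat and Ibarra are each not accorded doyen status, so the next rule applies.
Among Horvat and Ibarra, alphabetically by surname: Horvat before Ibarra.
Order: Amari, Baptiste, Abara, Eriksen, Reyes, Horvat, Ibarra.

Reyes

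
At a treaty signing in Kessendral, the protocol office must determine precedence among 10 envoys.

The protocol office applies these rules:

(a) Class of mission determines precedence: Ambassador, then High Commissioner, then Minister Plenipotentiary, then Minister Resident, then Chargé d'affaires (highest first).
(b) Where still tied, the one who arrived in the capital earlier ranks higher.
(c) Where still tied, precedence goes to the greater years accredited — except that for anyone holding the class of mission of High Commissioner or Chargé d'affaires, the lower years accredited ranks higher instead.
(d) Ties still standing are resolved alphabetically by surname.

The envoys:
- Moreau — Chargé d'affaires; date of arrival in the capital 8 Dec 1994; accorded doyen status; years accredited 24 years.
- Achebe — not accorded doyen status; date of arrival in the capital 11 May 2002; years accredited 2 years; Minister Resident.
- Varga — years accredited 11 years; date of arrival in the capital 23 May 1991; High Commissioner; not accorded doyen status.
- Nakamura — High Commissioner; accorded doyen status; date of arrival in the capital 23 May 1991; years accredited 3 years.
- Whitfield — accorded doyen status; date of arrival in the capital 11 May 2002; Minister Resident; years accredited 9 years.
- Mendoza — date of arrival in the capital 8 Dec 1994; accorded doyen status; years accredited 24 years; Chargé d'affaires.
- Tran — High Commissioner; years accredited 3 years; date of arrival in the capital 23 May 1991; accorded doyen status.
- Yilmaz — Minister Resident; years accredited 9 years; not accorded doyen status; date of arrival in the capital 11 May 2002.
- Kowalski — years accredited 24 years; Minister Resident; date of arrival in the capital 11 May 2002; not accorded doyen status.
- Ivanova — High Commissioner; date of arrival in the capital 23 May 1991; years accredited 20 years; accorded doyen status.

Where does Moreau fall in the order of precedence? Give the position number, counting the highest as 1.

By class of mission: Nakamura, Tran, Varga and Ivanova (High Commissioner); then Kowalski, Whitfield, Yilmaz and Achebe (Minister Resident); then Mendoza and Moreau (Chargé d'affaires).
Nakamura, Tran, Varga and Ivanova all have date of arrival in the capital 23 May 1991, so the next rule applies.
Among Nakamura, Tran, Varga and Ivanova, by years accredited (lower first) (reversed rule for this group): Nakamura and Tran (3 years) before Varga (11 years) before Ivanova (20 years).
Among Nakamura and Tran, alphabetically by surname: Nakamura before Tran.
Kowalski, Whitfield, Yilmaz and Achebe all have date of arrival in the capital 11 May 2002, so the next rule applies.
Among Kowalski, Whitfield, Yilmaz and Achebe, by years accredited (higher first): Kowalski (24 years) before Whitfield and Yilmaz (9 years) before Achebe (2 years).
Among Whitfield and Yilmaz, alphabetically by surname: Whitfield before Yilmaz.
Mendoza and Moreau both have date of arrival in the capital 8 Dec 1994, so the next rule applies.
Mendoza and Moreau both have years accredited 24 years, so the next rule applies.
Among Mendoza and Moreau, alphabetically by surname: Mendoza before Moreau.
Order: Nakamura, Tran, Varga, Ivanova, Kowalski, Whitfield, Yilmaz, Achebe, Mendoza, Moreau. So position 10.

10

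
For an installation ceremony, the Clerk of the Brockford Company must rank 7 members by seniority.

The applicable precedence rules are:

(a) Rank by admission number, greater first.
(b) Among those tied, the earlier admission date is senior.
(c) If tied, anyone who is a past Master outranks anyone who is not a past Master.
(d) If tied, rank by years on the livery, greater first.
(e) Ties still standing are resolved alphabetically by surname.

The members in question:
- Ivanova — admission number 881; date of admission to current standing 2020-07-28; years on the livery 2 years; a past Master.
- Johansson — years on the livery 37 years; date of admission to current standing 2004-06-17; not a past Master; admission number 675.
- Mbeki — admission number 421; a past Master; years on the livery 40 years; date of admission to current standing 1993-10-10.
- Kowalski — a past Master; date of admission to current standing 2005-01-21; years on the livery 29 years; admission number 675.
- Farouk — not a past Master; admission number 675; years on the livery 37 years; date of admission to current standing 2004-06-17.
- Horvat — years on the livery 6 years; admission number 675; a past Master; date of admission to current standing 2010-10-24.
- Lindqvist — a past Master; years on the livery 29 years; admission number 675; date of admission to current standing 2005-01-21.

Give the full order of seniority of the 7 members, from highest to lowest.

By admission number (higher first): Ivanova (881); then Farouk, Johansson, Kowalski, Lindqvist and Horvat (each 675); then Mbeki (421).
Among Farouk, Johansson, Kowalski, Lindqvist and Horvat, by date of admission to current standing (earlier first): Farouk and Johansson (2004-06-17) before Kowalski and Lindqvist (2005-01-21) before Horvat (2010-10-24).
Farouk and Johansson are each not a past Master, so the next rule applies.
Farouk and Johansson both have years on the livery 37 years, so the next rule applies.
Among Farouk and Johansson, alphabetically by surname: Farouk before Johansson.
Kowalski and Lindqvist are each a past Master, so the next rule applies.
Kowalski and Lindqvist both have years on the livery 29 years, so the next rule applies.
Among Kowalski and Lindqvist, alphabetically by surname: Kowalski before Lindqvist.
Full order: Ivanova, Farouk, Johansson, Kowalski, Lindqvist, Horvat, Mbeki.

Ivanova, Farouk, Johansson, Kowalski, Lindqvist, Horvat, Mbeki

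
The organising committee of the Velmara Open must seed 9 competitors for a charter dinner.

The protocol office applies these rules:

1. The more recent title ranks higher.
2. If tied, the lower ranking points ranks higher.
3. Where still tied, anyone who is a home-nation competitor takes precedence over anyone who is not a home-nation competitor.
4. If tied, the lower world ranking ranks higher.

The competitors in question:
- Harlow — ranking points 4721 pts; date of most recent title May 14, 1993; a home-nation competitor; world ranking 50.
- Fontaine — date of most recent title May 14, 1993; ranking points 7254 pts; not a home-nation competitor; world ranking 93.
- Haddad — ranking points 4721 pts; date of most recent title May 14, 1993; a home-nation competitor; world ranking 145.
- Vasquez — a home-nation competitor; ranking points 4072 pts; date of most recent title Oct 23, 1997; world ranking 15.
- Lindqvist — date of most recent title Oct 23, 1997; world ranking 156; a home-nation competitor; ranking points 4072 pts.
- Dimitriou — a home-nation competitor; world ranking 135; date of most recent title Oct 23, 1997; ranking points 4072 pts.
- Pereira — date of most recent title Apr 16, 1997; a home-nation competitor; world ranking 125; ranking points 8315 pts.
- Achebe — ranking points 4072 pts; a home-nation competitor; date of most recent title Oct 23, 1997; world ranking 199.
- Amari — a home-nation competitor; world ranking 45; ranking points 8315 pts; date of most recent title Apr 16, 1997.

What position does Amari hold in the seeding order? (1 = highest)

5

By date of most recent title (later first): Vasquez, Dimitriou, Lindqvist and Achebe (each Oct 23, 1997); then Amari and Pereira (both Apr 16, 1997); then Harlow, Haddad and Fontaine (each May 14, 1993).
Vasquez, Dimitriou, Lindqvist and Achebe all have ranking points 4072 pts, so the next rule applies.
Vasquez, Dimitriou, Lindqvist and Achebe are each a home-nation competitor, so the next rule applies.
Among Vasquez, Dimitriou, Lindqvist and Achebe, by world ranking (lower first): Vasquez (15) before Dimitriou (135) before Lindqvist (156) before Achebe (199).
Amari and Pereira both have ranking points 8315 pts, so the next rule applies.
Amari and Pereira are each a home-nation competitor, so the next rule applies.
Among Amari and Pereira, by world ranking (lower first): Amari (45) before Pereira (125).
Among Harlow, Haddad and Fontaine, by ranking points (lower first): Harlow and Haddad (4721 pts) before Fontaine (7254 pts).
Harlow and Haddad are each a home-nation competitor, so the next rule applies.
Among Harlow and Haddad, by world ranking (lower first): Harlow (50) before Haddad (145).
Order: Vasquez, Dimitriou, Lindqvist, Achebe, Amari, Pereira, Harlow, Haddad, Fontaine. So position 5.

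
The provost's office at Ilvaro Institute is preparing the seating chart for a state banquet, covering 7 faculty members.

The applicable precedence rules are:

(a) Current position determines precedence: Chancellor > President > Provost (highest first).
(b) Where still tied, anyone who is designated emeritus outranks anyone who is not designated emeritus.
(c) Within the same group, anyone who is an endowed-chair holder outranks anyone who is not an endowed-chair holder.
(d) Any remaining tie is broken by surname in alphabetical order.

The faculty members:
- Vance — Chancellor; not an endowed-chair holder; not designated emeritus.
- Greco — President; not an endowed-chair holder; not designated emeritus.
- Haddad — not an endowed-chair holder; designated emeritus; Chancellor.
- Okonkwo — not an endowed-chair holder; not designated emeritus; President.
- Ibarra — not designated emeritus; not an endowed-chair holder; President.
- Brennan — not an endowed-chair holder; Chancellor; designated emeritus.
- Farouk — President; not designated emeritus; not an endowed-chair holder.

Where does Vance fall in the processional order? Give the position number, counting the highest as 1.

3

By current position: Brennan, Haddad and Vance (Chancellor); then Farouk, Greco, Ibarra and Okonkwo (President).
Among Brennan, Haddad and Vance, designated emeritus before not designated emeritus: Brennan and Haddad (designated emeritus) before Vance (not designated emeritus).
Brennan and Haddad are each not an endowed-chair holder, so the next rule applies.
Among Brennan and Haddad, alphabetically by surname: Brennan before Haddad.
Farouk, Greco, Ibarra and Okonkwo are each not designated emeritus, so the next rule applies.
Farouk, Greco, Ibarra and Okonkwo are each not an endowed-chair holder, so the next rule applies.
Among Farouk, Greco, Ibarra and Okonkwo, alphabetically by surname: Farouk before Greco before Ibarra before Okonkwo.
Order: Brennan, Haddad, Vance, Farouk, Greco, Ibarra, Okonkwo. So position 3.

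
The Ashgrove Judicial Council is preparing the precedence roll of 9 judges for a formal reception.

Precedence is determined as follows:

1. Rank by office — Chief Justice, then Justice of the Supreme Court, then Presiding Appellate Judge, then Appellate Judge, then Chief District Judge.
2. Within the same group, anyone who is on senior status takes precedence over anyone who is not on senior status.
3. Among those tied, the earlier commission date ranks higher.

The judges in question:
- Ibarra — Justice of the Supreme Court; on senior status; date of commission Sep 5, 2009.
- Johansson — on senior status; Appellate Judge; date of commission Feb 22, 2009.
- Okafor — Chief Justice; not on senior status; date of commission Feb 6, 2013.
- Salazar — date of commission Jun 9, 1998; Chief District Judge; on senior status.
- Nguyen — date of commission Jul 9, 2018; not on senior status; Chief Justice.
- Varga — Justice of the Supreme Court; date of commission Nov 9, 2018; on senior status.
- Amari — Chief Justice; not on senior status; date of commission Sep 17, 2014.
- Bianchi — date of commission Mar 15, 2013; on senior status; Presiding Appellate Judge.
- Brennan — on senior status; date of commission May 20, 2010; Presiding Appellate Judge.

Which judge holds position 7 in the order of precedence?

Bianchi

By office: Okafor, Amari and Nguyen (Chief Justice); then Ibarra and Varga (Justice of the Supreme Court); then Brennan and Bianchi (Presiding Appellate Judge); then Johansson (Appellate Judge); then Salazar (Chief District Judge).
Okafor, Amari and Nguyen are each not on senior status, so the next rule applies.
Among Okafor, Amari and Nguyen, by date of commission (earlier first): Okafor (Feb 6, 2013) before Amari (Sep 17, 2014) before Nguyen (Jul 9, 2018).
Ibarra and Varga are each on senior status, so the next rule applies.
Among Ibarra and Varga, by date of commission (earlier first): Ibarra (Sep 5, 2009) before Varga (Nov 9, 2018).
Brennan and Bianchi are each on senior status, so the next rule applies.
Among Brennan and Bianchi, by date of commission (earlier first): Brennan (May 20, 2010) before Bianchi (Mar 15, 2013).
Order: Okafor, Amari, Nguyen, Ibarra, Varga, Brennan, Bianchi, Johansson, Salazar.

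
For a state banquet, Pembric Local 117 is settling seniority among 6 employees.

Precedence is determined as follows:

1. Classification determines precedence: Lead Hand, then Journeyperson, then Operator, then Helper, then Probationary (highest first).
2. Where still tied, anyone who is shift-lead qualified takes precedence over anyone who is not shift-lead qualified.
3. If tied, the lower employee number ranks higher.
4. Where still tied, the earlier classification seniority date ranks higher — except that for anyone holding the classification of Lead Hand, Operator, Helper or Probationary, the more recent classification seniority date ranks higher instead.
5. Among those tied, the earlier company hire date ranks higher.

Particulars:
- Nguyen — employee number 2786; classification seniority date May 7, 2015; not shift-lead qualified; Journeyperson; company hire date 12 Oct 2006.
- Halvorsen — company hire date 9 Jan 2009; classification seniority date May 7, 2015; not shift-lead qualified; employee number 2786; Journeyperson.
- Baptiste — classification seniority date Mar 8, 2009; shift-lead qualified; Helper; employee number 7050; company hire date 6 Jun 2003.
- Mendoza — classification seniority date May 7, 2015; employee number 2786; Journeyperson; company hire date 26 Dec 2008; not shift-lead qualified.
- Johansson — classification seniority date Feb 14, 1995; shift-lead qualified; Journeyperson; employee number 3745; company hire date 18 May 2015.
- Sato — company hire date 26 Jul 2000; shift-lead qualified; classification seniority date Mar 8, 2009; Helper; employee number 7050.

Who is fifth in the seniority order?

Sato

By classification: Johansson, Nguyen, Mendoza and Halvorsen (Journeyperson); then Sato and Baptiste (Helper).
Among Johansson, Nguyen, Mendoza and Halvorsen, shift-lead qualified before not shift-lead qualified: Johansson (shift-lead qualified) before Nguyen, Mendoza and Halvorsen (not shift-lead qualified).
Nguyen, Mendoza and Halvorsen all have employee number 2786, so the next rule applies.
Nguyen, Mendoza and Halvorsen all have classification seniority date May 7, 2015, so the next rule applies.
Among Nguyen, Mendoza and Halvorsen, by company hire date (earlier first): Nguyen (12 Oct 2006) before Mendoza (26 Dec 2008) before Halvorsen (9 Jan 2009).
Sato and Baptiste are each shift-lead qualified, so the next rule applies.
Sato and Baptiste both have employee number 7050, so the next rule applies.
Sato and Baptiste both have classification seniority date Mar 8, 2009, so the next rule applies.
Among Sato and Baptiste, by company hire date (earlier first): Sato (26 Jul 2000) before Baptiste (6 Jun 2003).
Order: Johansson, Nguyen, Mendoza, Halvorsen, Sato, Baptiste.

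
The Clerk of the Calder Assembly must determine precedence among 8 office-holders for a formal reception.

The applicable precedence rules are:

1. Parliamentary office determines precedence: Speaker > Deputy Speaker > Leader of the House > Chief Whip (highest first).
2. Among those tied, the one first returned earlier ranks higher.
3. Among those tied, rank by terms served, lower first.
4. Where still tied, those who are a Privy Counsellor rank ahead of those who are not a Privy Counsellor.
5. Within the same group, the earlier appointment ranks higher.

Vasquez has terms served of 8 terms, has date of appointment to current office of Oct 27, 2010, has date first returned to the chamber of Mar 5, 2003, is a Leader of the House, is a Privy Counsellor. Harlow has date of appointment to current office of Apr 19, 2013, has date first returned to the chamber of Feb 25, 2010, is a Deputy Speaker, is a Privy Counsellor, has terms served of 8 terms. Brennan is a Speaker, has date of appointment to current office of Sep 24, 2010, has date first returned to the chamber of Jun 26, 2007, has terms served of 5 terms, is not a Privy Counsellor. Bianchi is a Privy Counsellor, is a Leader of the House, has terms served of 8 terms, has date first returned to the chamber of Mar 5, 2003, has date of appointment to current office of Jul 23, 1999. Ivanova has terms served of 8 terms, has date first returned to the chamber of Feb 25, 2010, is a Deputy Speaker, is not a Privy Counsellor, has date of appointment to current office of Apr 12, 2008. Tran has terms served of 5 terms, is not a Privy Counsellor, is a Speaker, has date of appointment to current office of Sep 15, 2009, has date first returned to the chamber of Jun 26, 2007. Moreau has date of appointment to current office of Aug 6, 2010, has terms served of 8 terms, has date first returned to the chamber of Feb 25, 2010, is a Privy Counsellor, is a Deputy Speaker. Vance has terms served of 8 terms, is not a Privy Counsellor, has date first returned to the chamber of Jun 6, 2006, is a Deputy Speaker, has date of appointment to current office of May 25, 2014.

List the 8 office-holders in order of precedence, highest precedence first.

By parliamentary office: Tran and Brennan (Speaker); then Vance, Moreau, Harlow and Ivanova (Deputy Speaker); then Bianchi and Vasquez (Leader of the House).
Tran and Brennan both have date first returned to the chamber Jun 26, 2007, so the next rule applies.
Tran and Brennan both have terms served 5 terms, so the next rule applies.
Tran and Brennan are each not a Privy Counsellor, so the next rule applies.
Among Tran and Brennan, by date of appointment to current office (earlier first): Tran (Sep 15, 2009) before Brennan (Sep 24, 2010).
Among Vance, Moreau, Harlow and Ivanova, by date first returned to the chamber (earlier first): Vance (Jun 6, 2006) before Moreau, Harlow and Ivanova (Feb 25, 2010).
Moreau, Harlow and Ivanova all have terms served 8 terms, so the next rule applies.
Among Moreau, Harlow and Ivanova, a Privy Counsellor before not a Privy Counsellor: Moreau and Harlow (a Privy Counsellor) before Ivanova (not a Privy Counsellor).
Among Moreau and Harlow, by date of appointment to current office (earlier first): Moreau (Aug 6, 2010) before Harlow (Apr 19, 2013).
Bianchi and Vasquez both have date first returned to the chamber Mar 5, 2003, so the next rule applies.
Bianchi and Vasquez both have terms served 8 terms, so the next rule applies.
Bianchi and Vasquez are each a Privy Counsellor, so the next rule applies.
Among Bianchi and Vasquez, by date of appointment to current office (earlier first): Bianchi (Jul 23, 1999) before Vasquez (Oct 27, 2010).
Full order: Tran, Brennan, Vance, Moreau, Harlow, Ivanova, Bianchi, Vasquez.

Tran, Brennan, Vance, Moreau, Harlow, Ivanova, Bianchi, Vasquez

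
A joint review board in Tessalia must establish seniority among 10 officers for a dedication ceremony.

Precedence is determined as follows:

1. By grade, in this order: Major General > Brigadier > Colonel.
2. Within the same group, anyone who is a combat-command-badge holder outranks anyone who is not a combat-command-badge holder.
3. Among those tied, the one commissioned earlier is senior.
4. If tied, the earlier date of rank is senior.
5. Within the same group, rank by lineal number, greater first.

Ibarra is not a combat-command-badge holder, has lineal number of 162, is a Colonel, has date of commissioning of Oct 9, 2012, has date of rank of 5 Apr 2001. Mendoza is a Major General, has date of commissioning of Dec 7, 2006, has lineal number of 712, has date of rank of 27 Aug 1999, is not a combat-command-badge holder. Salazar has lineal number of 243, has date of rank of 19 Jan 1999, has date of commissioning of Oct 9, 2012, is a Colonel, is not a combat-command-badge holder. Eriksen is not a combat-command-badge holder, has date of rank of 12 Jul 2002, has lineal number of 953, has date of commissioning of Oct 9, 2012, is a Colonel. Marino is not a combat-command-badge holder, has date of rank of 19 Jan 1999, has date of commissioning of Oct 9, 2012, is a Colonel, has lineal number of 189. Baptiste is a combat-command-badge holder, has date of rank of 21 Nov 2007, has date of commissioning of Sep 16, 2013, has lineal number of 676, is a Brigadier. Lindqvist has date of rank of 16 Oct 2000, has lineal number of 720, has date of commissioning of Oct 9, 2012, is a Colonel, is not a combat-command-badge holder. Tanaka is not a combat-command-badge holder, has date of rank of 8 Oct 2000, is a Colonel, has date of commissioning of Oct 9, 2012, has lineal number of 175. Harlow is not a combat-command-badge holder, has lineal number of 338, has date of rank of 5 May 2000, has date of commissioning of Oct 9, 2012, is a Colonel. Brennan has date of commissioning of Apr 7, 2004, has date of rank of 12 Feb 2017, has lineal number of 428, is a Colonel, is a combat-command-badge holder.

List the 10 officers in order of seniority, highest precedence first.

Mendoza, Baptiste, Brennan, Salazar, Marino, Harlow, Tanaka, Lindqvist, Ibarra, Eriksen

By grade: Mendoza (Major General); then Baptiste (Brigadier); then Brennan, Salazar, Marino, Harlow, Tanaka, Lindqvist, Ibarra and Eriksen (Colonel).
Among Brennan, Salazar, Marino, Harlow, Tanaka, Lindqvist, Ibarra and Eriksen, a combat-command-badge holder before not a combat-command-badge holder: Brennan (a combat-command-badge holder) before Salazar, Marino, Harlow, Tanaka, Lindqvist, Ibarra and Eriksen (not a combat-command-badge holder).
Salazar, Marino, Harlow, Tanaka, Lindqvist, Ibarra and Eriksen all have date of commissioning Oct 9, 2012, so the next rule applies.
Among Salazar, Marino, Harlow, Tanaka, Lindqvist, Ibarra and Eriksen, by date of rank (earlier first): Salazar and Marino (19 Jan 1999) before Harlow (5 May 2000) before Tanaka (8 Oct 2000) before Lindqvist (16 Oct 2000) before Ibarra (5 Apr 2001) before Eriksen (12 Jul 2002).
Among Salazar and Marino, by lineal number (higher first): Salazar (243) before Marino (189).
Full order: Mendoza, Baptiste, Brennan, Salazar, Marino, Harlow, Tanaka, Lindqvist, Ibarra, Eriksen.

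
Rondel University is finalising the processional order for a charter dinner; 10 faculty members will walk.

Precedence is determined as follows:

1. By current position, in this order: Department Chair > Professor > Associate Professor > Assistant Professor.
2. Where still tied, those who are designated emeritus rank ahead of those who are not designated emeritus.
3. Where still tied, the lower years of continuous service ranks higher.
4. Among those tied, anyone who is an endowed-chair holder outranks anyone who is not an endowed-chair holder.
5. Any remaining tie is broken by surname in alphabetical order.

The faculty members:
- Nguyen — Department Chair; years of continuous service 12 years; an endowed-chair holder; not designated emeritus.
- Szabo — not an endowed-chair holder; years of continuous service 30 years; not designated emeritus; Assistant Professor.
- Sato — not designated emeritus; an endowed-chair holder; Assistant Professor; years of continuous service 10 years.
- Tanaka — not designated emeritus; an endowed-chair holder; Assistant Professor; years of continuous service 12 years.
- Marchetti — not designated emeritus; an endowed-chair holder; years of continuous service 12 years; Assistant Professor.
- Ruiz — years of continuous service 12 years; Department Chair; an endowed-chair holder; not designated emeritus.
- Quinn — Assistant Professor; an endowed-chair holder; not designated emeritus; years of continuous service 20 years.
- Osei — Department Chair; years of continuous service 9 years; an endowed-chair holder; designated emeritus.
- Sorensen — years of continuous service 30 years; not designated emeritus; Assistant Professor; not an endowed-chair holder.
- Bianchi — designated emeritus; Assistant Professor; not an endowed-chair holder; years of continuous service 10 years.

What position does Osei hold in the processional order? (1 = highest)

By current position: Osei, Nguyen and Ruiz (Department Chair); then Bianchi, Sato, Marchetti, Tanaka, Quinn, Sorensen and Szabo (Assistant Professor).
Among Osei, Nguyen and Ruiz, designated emeritus before not designated emeritus: Osei (designated emeritus) before Nguyen and Ruiz (not designated emeritus).
Nguyen and Ruiz both have years of continuous service 12 years, so the next rule applies.
Nguyen and Ruiz are each an endowed-chair holder, so the next rule applies.
Among Nguyen and Ruiz, alphabetically by surname: Nguyen before Ruiz.
Among Bianchi, Sato, Marchetti, Tanaka, Quinn, Sorensen and Szabo, designated emeritus before not designated emeritus: Bianchi (designated emeritus) before Sato, Marchetti, Tanaka, Quinn, Sorensen and Szabo (not designated emeritus).
Among Sato, Marchetti, Tanaka, Quinn, Sorensen and Szabo, by years of continuous service (lower first): Sato (10 years) before Marchetti and Tanaka (12 years) before Quinn (20 years) before Sorensen and Szabo (30 years).
Marchetti and Tanaka are each an endowed-chair holder, so the next rule applies.
Among Marchetti and Tanaka, alphabetically by surname: Marchetti before Tanaka.
Sorensen and Szabo are each not an endowed-chair holder, so the next rule applies.
Among Sorensen and Szabo, alphabetically by surname: Sorensen before Szabo.
Order: Osei, Nguyen, Ruiz, Bianchi, Sato, Marchetti, Tanaka, Quinn, Sorensen, Szabo. So position 1.

1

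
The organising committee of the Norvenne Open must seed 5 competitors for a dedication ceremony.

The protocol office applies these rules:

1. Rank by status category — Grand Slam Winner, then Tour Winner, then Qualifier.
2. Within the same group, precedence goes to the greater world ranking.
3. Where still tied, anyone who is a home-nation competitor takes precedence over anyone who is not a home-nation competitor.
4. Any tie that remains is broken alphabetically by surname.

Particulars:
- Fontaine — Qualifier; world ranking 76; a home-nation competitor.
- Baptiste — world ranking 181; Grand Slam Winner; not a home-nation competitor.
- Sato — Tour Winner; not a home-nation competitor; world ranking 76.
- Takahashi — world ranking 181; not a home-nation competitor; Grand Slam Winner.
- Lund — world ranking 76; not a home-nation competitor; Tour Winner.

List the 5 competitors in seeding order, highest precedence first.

By status category: Baptiste and Takahashi (Grand Slam Winner); then Lund and Sato (Tour Winner); then Fontaine (Qualifier).
Baptiste and Takahashi both have world ranking 181, so the next rule applies.
Baptiste and Takahashi are each not a home-nation competitor, so the next rule applies.
Among Baptiste and Takahashi, alphabetically by surname: Baptiste before Takahashi.
Lund and Sato both have world ranking 76, so the next rule applies.
Lund and Sato are each not a home-nation competitor, so the next rule applies.
Among Lund and Sato, alphabetically by surname: Lund before Sato.
Full order: Baptiste, Takahashi, Lund, Sato, Fontaine.

Baptiste, Takahashi, Lund, Sato, Fontaine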